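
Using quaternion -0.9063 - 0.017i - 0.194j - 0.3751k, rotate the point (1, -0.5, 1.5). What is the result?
(1.527, 0.5, 0.959)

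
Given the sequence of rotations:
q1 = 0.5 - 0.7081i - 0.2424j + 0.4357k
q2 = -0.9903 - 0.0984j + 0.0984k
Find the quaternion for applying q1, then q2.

q2 · q1 = -0.5619 + 0.6822i + 0.1212j - 0.452k
-0.5619 + 0.6822i + 0.1212j - 0.452k


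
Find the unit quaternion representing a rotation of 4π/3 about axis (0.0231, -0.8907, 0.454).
-0.5 + 0.02i - 0.7714j + 0.3932k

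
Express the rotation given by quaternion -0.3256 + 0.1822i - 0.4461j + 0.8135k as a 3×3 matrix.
[[-0.7216, 0.3672, 0.5869], [-0.6923, -0.39, -0.6072], [0.0059, -0.8445, 0.5356]]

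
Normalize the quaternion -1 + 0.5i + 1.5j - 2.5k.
-0.3203 + 0.1601i + 0.4804j - 0.8006k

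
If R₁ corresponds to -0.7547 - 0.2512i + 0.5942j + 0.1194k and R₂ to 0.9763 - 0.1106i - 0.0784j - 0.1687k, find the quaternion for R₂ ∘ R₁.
-0.6979 - 0.0709i + 0.6949j + 0.1585k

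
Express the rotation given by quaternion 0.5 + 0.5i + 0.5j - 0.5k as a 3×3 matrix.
[[0, 1, 0], [0, 0, -1], [-1, 0, 0]]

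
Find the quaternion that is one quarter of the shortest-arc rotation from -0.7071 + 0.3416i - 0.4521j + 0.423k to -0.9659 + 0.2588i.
-0.81 + 0.3353i - 0.3514j + 0.3287k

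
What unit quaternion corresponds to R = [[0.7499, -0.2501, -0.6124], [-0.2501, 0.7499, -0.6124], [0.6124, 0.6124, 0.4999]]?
0.866 + 0.3536i - 0.3536j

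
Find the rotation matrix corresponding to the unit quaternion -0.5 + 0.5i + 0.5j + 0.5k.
[[0, 1, 0], [0, 0, 1], [1, 0, 0]]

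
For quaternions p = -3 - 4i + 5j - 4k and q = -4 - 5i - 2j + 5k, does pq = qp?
No: pq = 22 + 48i + 26j + 34k ≠ 22 + 14i - 54j - 32k = qp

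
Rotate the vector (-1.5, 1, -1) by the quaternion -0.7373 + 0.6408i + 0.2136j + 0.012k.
(-0.772, -1.156, -1.523)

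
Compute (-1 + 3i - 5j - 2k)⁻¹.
-0.0256 - 0.0769i + 0.1282j + 0.0513k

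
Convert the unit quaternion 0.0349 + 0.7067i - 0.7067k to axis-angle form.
axis = (√2/2, 0, -√2/2), θ = 176°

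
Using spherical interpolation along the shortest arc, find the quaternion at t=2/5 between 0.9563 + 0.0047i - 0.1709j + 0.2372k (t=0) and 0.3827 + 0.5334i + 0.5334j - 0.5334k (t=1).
0.936 + 0.2937i + 0.1601j - 0.1096k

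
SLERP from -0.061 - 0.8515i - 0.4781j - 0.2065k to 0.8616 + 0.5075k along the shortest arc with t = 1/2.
-0.6064 - 0.5597i - 0.3142j - 0.4693k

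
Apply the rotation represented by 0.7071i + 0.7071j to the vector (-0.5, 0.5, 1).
(0.5, -0.5, -1)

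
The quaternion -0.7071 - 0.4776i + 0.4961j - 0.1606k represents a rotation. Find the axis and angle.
axis = (-0.6754, 0.7016, -0.2271), θ = 3π/2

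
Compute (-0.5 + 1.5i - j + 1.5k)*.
-0.5 - 1.5i + j - 1.5k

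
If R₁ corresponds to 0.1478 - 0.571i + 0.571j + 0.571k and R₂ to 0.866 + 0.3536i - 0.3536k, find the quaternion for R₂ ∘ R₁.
0.5318 - 0.2403i + 0.4945j + 0.6441k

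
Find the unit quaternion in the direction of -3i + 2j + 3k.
-0.6396i + 0.4264j + 0.6396k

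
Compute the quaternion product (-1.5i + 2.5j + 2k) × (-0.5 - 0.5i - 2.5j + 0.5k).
4.5 + 7i - 1.5j + 4k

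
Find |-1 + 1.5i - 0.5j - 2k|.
2.739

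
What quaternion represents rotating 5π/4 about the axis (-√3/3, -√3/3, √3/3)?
-0.3827 - 0.5334i - 0.5334j + 0.5334k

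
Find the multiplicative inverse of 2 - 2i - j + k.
0.2 + 0.2i + 0.1j - 0.1k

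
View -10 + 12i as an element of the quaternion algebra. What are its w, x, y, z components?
-10 + 12i + 0j + 0k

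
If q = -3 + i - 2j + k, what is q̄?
-3 - i + 2j - k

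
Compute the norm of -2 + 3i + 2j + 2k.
√21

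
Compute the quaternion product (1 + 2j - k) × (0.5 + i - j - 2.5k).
-5i - j - 5k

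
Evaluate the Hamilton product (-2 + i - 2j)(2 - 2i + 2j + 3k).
2 - 11j - 8k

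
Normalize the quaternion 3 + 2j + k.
0.8018 + 0.5345j + 0.2673k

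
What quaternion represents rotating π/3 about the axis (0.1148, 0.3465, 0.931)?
0.866 + 0.0574i + 0.1732j + 0.4655k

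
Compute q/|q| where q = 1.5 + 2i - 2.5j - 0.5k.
0.4201 + 0.5601i - 0.7001j - 0.14k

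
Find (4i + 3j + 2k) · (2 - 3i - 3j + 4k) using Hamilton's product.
13 + 26i - 16j + k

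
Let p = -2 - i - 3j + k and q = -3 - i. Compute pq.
5 + 5i + 8j - 6k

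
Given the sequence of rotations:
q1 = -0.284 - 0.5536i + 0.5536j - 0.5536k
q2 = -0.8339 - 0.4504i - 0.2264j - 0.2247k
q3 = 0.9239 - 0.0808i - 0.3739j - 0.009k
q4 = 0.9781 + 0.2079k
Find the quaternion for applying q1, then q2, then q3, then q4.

q2 · q1 = -0.0116 + 0.8393i - 0.5223j + 0.1508k
q3 · q2 · q1 = -0.1368 + 0.7153i - 0.4736j + 0.4954k
q4 · q3 · q2 · q1 = -0.2368 + 0.7981i - 0.3145j + 0.4561k
-0.2368 + 0.7981i - 0.3145j + 0.4561k


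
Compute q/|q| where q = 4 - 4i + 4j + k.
0.5714 - 0.5714i + 0.5714j + 0.1429k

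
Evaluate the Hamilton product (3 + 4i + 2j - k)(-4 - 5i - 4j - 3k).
13 - 41i - 3j - 11k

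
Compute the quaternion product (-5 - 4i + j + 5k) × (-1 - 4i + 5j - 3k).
-1 - 4i - 58j - 6k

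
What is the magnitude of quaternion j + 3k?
√10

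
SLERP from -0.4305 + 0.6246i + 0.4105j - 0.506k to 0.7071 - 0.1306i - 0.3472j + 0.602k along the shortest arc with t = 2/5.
-0.5651 + 0.4438i + 0.4015j - 0.5679k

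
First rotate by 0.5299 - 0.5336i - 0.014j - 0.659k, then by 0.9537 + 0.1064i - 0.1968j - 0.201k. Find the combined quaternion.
0.4269 - 0.3256i + 0.0597j - 0.8415k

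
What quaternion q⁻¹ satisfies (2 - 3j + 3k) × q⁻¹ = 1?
0.0909 + 0.1364j - 0.1364k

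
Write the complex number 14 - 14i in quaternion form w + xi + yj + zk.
14 - 14i + 0j + 0k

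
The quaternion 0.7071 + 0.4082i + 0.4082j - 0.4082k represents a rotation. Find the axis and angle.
axis = (√3/3, √3/3, -√3/3), θ = π/2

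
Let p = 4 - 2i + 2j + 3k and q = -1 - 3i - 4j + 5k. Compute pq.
-17 + 12i - 17j + 31k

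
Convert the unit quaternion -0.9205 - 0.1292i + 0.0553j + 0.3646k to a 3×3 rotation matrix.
[[0.728, 0.6569, -0.196], [-0.6855, 0.7007, -0.1975], [0.0076, 0.2782, 0.9605]]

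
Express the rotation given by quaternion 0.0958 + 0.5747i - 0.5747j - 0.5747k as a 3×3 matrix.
[[-0.3211, -0.5504, -0.7707], [-0.7707, -0.3211, 0.5504], [-0.5504, 0.7707, -0.3211]]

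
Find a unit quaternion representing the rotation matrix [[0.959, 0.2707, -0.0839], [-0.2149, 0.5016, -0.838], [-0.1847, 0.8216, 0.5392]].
0.866 + 0.4791i + 0.0291j - 0.1402k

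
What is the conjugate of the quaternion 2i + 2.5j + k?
-2i - 2.5j - k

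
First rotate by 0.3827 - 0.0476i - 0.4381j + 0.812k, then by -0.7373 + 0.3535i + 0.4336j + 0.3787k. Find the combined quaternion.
-0.3829 + 0.6884i + 0.1839j - 0.588k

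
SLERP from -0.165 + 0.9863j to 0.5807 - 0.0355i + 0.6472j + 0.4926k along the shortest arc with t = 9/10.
0.5209 - 0.033i + 0.7193j + 0.4585k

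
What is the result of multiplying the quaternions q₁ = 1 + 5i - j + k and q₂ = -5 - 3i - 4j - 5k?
11 - 19i + 23j - 33k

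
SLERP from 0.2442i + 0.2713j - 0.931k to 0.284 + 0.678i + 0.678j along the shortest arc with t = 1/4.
0.0906 + 0.422i + 0.4449j - 0.7847k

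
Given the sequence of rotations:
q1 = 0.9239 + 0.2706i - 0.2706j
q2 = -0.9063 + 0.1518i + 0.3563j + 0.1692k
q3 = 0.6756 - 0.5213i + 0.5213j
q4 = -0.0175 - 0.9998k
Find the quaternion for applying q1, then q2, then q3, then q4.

q2 · q1 = -0.782 - 0.0592i + 0.6202j + 0.0188k
q3 · q2 · q1 = -0.8825 + 0.3775i + 0.0212j - 0.2797k
q4 · q3 · q2 · q1 = -0.2642 + 0.0146i - 0.3778j + 0.8872k
-0.2642 + 0.0146i - 0.3778j + 0.8872k


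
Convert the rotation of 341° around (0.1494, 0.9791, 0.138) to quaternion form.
-0.9863 + 0.0247i + 0.1616j + 0.0228k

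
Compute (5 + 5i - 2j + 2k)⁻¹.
0.0862 - 0.0862i + 0.0345j - 0.0345k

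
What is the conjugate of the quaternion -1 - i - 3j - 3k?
-1 + i + 3j + 3k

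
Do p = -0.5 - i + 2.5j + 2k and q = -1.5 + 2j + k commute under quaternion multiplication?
No: pq = -6.25 - 3.75j - 5.5k ≠ -6.25 + 3i - 5.75j - 1.5k = qp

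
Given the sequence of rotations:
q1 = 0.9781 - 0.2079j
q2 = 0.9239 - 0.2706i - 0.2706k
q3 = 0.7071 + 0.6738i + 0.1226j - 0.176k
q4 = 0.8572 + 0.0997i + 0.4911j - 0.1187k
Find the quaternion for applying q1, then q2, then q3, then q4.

q2 · q1 = 0.9037 - 0.3209i - 0.1921j - 0.2084k
q3 · q2 · q1 = 0.8421 + 0.3226i + 0.1719j - 0.3965k
q4 · q3 · q2 · q1 = 0.5582 + 0.1862i + 0.5621j - 0.5811k
0.5582 + 0.1862i + 0.5621j - 0.5811k


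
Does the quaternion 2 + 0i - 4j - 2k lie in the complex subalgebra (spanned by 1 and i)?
No. The quaternion 2 - 4j - 2k has j-coefficient y = -4 and k-coefficient z = -2, not both zero, so it does not lie in the complex subalgebra spanned by 1 and i.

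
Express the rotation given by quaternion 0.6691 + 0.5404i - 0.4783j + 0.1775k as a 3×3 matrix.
[[0.4794, -0.7545, -0.4482], [-0.2794, 0.3529, -0.893], [0.8319, 0.5534, -0.0416]]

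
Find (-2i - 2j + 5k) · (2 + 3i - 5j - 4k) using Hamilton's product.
16 + 29i + 3j + 26k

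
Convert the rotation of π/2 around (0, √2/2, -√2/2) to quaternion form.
0.7071 + 0.5j - 0.5k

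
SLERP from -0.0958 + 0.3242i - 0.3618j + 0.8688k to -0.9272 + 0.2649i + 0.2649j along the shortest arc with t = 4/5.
-0.8929 + 0.3426i + 0.1403j + 0.2562k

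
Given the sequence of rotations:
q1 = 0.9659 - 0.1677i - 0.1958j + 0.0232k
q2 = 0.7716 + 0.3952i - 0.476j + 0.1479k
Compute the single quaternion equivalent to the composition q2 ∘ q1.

q2 · q1 = 0.7149 + 0.2702i - 0.6448j + 0.0036k
0.7149 + 0.2702i - 0.6448j + 0.0036k


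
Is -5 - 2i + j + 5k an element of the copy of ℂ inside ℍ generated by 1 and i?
No. The quaternion -5 - 2i + j + 5k has j-coefficient y = 1 and k-coefficient z = 5, not both zero, so it does not lie in the complex subalgebra spanned by 1 and i.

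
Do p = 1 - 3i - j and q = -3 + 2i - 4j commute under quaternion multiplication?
No: pq = -1 + 11i - j + 14k ≠ -1 + 11i - j - 14k = qp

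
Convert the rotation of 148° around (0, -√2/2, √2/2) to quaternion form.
0.2756 - 0.6797j + 0.6797k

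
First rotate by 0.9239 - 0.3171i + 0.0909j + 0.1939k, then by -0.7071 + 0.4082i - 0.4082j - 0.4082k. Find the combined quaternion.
-0.4076 + 0.5593i - 0.3911j - 0.6066k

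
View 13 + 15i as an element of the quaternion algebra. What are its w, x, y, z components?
13 + 15i + 0j + 0k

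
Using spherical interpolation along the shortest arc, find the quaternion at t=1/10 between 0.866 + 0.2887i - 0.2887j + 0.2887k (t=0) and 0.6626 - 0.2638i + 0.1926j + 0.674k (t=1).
0.8753 + 0.2365i - 0.2447j + 0.3435k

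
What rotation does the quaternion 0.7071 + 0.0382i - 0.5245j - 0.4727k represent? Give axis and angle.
axis = (0.054, -0.7418, -0.6685), θ = π/2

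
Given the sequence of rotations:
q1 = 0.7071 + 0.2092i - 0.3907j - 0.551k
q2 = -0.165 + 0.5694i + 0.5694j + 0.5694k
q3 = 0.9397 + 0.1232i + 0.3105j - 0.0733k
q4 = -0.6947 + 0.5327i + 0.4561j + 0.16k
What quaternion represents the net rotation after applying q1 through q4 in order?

q2 · q1 = 0.3004 + 0.2768i + 0.8999j + 0.152k
q3 · q2 · q1 = -0.0201 + 0.4103i + 0.8999j + 0.1457k
q4 · q3 · q2 · q1 = -0.6384 - 0.3733i - 0.6463j + 0.1878k
-0.6384 - 0.3733i - 0.6463j + 0.1878k


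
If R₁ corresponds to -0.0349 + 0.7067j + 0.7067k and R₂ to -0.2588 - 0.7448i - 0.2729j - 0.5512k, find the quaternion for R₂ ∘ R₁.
0.5914 + 0.2227i + 0.353j - 0.69k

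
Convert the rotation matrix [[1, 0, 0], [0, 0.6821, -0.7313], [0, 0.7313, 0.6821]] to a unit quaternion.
0.9171 + 0.3987i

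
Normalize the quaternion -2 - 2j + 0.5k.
-0.6963 - 0.6963j + 0.1741k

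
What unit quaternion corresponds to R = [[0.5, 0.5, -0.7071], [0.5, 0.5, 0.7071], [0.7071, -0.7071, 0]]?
0.7071 - 0.5i - 0.5j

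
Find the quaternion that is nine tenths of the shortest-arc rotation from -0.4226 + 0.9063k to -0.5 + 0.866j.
-0.5393 + 0.8327j + 0.1255k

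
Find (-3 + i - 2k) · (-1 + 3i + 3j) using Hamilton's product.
-4i - 15j + 5k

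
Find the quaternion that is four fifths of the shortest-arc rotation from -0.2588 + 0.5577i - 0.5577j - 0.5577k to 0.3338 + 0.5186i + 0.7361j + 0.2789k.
-0.3593 - 0.3136i - 0.789j - 0.3873k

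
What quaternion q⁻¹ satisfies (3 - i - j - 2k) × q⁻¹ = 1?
0.2 + 0.0667i + 0.0667j + 0.1333k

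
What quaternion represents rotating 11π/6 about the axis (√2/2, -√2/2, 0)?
-0.9659 + 0.183i - 0.183j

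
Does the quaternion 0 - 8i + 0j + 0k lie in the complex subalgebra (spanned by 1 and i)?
Yes. The quaternion -8i has j- and k-coefficients y = z = 0, so it lies in the complex subalgebra spanned by 1 and i.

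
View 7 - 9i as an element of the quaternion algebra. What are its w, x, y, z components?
7 - 9i + 0j + 0k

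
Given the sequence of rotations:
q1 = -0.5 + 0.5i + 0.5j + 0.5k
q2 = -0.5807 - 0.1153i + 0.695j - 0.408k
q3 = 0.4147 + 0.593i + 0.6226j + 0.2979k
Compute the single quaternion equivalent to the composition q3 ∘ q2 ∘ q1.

q2 · q1 = 0.2045 + 0.3188i - 0.7842j - 0.4915k
q3 · q2 · q1 = 0.5304 + 0.1811i + 0.1885j - 0.8064k
0.5304 + 0.1811i + 0.1885j - 0.8064k


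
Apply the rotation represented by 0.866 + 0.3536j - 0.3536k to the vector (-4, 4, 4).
(2.9, 4.449, 4.449)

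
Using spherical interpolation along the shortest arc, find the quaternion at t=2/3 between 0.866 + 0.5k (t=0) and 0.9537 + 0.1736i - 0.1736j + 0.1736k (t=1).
0.9428 + 0.1177i - 0.1177j + 0.2888k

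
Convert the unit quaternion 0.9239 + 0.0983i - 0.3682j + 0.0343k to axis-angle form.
axis = (0.2569, -0.9623, 0.0896), θ = π/4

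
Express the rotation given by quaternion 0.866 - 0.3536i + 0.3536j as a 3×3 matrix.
[[0.7499, -0.2501, 0.6124], [-0.2501, 0.7499, 0.6124], [-0.6124, -0.6124, 0.4999]]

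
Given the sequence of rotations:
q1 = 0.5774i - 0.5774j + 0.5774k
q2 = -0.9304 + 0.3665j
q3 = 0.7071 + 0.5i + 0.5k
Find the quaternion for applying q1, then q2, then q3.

q2 · q1 = 0.2116 - 0.3256i + 0.5372j - 0.7488k
q3 · q2 · q1 = 0.6868 - 0.393i + 0.5915j - 0.1551k
0.6868 - 0.393i + 0.5915j - 0.1551k


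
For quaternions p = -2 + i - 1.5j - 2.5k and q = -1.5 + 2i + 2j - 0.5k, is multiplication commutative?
No: pq = 2.75 + 0.25i - 6.25j + 9.75k ≠ 2.75 - 11.25i + 2.75j - 0.25k = qp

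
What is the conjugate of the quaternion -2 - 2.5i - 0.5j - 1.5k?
-2 + 2.5i + 0.5j + 1.5k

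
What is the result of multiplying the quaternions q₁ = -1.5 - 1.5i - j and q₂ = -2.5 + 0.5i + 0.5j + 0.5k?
5 + 2.5i + 2.5j - k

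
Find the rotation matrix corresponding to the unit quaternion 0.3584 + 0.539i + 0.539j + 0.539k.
[[-0.1621, 0.1947, 0.9674], [0.9674, -0.1621, 0.1947], [0.1947, 0.9674, -0.1621]]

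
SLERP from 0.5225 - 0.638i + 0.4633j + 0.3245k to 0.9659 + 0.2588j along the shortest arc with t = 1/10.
0.5937 - 0.5898i + 0.4579j + 0.3k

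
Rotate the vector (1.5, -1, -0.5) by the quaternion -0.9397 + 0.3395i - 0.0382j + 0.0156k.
(1.45, -1.17, 0.164)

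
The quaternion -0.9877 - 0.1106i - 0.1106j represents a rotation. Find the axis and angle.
axis = (-√2/2, -√2/2, 0), θ = 342°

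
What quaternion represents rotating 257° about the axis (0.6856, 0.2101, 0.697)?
-0.6225 + 0.5366i + 0.1644j + 0.5455k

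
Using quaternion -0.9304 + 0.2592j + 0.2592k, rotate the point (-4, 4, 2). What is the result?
(-1.96, 5.661, 0.339)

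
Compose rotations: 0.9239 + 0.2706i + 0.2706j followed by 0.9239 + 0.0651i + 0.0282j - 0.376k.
0.8283 + 0.4119i + 0.1743j - 0.3374k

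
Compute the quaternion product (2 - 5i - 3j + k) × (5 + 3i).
25 - 19i - 12j + 14k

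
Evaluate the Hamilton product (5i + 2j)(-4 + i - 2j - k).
-1 - 22i - 3j - 12k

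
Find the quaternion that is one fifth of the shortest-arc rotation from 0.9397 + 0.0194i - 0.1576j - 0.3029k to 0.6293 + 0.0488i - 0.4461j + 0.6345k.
0.9633 + 0.0286i - 0.2444j - 0.107k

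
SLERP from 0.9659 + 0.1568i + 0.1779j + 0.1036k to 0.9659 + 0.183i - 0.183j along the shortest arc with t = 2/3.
0.9815 + 0.177i - 0.0631j + 0.0353k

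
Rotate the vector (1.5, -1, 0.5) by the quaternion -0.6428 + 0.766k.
(-1.245, -1.304, 0.5)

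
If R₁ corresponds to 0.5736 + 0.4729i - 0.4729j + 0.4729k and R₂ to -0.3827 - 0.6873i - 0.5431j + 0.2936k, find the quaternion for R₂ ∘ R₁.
-0.2902 - 0.6932i + 0.3333j + 0.5693k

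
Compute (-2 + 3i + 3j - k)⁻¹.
-0.087 - 0.1304i - 0.1304j + 0.0435k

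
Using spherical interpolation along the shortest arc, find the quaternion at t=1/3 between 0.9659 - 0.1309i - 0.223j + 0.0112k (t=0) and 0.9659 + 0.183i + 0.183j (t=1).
0.9957 - 0.026i - 0.089j + 0.0077k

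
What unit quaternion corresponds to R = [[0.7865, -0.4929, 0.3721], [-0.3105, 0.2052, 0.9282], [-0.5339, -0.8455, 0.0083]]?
0.7071 - 0.6271i + 0.3203j + 0.0645k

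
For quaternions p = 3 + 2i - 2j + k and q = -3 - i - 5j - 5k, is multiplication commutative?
No: pq = -12 + 6i - 30k ≠ -12 - 24i - 18j - 6k = qp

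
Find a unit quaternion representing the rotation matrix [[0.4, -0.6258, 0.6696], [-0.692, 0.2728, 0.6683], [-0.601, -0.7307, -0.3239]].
0.5807 - 0.6023i + 0.547j - 0.0285k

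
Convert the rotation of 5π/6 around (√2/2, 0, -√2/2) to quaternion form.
0.2588 + 0.683i - 0.683k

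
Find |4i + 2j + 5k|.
√45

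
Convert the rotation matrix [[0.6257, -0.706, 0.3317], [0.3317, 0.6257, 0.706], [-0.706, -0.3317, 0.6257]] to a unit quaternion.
0.8481 - 0.3059i + 0.3059j + 0.3059k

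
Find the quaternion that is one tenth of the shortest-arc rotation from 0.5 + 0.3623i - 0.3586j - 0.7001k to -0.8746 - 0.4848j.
0.5959 + 0.3464i - 0.2775j - 0.6693k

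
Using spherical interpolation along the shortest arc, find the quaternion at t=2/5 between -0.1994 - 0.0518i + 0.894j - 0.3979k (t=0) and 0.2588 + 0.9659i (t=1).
-0.2989 - 0.5784i + 0.6934j - 0.3086k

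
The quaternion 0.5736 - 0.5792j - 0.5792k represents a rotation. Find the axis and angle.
axis = (0, -√2/2, -√2/2), θ = 110°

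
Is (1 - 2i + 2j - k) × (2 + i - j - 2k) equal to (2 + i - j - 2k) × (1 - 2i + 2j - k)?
No: pq = 4 - 8i - 2j - 4k ≠ 4 + 2i + 8j - 4k = qp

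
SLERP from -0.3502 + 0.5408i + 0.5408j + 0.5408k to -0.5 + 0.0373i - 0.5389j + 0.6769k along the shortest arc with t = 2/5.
-0.513 + 0.4136i + 0.1168j + 0.7431k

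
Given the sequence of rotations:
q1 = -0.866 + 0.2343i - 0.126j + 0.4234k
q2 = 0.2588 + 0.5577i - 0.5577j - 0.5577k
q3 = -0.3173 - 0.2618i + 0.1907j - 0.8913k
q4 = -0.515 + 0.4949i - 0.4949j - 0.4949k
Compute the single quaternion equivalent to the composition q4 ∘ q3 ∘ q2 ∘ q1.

q2 · q1 = -0.1889 - 0.7287i + 0.0836j + 0.6529k
q3 · q2 · q1 = 0.4352 + 0.4797i + 0.7579j + 0.0783k
q4 · q3 · q2 · q1 = -0.0477 + 0.3047i - 0.8819j + 0.3568k
-0.0477 + 0.3047i - 0.8819j + 0.3568k


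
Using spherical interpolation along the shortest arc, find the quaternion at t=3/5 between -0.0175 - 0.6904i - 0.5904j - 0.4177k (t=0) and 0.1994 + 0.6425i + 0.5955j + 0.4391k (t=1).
-0.1271 - 0.6645i - 0.596j - 0.4324k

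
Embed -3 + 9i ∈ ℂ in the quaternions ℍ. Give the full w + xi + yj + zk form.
-3 + 9i + 0j + 0k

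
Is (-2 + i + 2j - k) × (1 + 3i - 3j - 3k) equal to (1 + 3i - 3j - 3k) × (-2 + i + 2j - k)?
No: pq = -2 - 14i + 8j - 4k ≠ -2 + 4i + 8j + 14k = qp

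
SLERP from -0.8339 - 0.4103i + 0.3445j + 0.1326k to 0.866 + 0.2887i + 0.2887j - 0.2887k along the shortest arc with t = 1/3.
-0.8899 - 0.3888i + 0.1367j + 0.1954k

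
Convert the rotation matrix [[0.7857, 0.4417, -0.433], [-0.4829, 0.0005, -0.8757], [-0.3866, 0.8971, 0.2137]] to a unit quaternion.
0.7071 + 0.6268i - 0.0164j - 0.3269k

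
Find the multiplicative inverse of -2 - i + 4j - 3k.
-0.0667 + 0.0333i - 0.1333j + 0.1k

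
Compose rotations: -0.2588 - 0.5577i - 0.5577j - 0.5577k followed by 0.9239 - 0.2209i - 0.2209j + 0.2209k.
-0.3623 - 0.2117i - 0.7045j - 0.5724k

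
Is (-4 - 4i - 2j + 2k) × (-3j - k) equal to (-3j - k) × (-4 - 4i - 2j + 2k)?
No: pq = -4 + 8i + 8j + 16k ≠ -4 - 8i + 16j - 8k = qp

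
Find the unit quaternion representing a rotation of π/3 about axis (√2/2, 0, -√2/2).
0.866 + 0.3536i - 0.3536k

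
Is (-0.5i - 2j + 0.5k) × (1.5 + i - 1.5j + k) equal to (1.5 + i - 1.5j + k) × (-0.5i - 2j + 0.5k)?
No: pq = -3 - 2i - 2j + 3.5k ≠ -3 + 0.5i - 4j - 2k = qp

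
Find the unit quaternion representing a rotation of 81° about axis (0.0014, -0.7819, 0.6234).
0.7604 + 0.0009i - 0.5078j + 0.4049k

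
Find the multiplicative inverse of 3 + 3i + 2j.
0.1364 - 0.1364i - 0.0909j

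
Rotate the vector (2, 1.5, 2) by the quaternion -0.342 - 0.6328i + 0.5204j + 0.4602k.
(-2.323, -2.191, 0.23)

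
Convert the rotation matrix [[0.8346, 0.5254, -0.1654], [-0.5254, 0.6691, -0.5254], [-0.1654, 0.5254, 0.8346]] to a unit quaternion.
0.9136 + 0.2876i - 0.2876k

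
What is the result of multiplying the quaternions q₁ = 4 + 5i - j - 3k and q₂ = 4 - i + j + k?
25 + 18i - 2j - 4k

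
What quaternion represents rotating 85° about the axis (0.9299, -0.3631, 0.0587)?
0.7373 + 0.6282i - 0.2453j + 0.0397k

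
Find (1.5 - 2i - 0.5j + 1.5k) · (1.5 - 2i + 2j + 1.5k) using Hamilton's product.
-3 - 9.75i + 2.25j - 0.5k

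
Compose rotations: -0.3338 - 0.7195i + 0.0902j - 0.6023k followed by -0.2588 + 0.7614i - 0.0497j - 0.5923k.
0.282 + 0.0154i + 0.878j + 0.3865k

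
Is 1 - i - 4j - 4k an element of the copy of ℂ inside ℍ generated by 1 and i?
No. The quaternion 1 - i - 4j - 4k has j-coefficient y = -4 and k-coefficient z = -4, not both zero, so it does not lie in the complex subalgebra spanned by 1 and i.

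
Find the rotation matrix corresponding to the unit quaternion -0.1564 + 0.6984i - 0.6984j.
[[0.0245, -0.9755, 0.2185], [-0.9755, 0.0245, 0.2185], [-0.2185, -0.2185, -0.9511]]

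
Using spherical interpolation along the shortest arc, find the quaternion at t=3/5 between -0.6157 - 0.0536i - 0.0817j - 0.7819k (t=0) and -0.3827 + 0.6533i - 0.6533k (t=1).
-0.5141 + 0.3956i - 0.0357j - 0.7602k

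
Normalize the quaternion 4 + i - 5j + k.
0.61 + 0.1525i - 0.7625j + 0.1525k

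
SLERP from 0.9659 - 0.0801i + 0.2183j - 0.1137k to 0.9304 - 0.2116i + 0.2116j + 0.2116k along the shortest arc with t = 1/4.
0.9684 - 0.1146i + 0.2192j - 0.0321k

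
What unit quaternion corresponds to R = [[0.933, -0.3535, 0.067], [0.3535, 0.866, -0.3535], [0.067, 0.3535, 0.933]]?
0.9659 + 0.183i + 0.183k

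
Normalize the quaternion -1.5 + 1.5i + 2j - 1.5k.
-0.4575 + 0.4575i + 0.61j - 0.4575k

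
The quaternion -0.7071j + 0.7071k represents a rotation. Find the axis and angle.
axis = (0, -√2/2, √2/2), θ = π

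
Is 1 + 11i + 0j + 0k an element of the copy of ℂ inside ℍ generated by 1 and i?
Yes. The quaternion 1 + 11i has j- and k-coefficients y = z = 0, so it lies in the complex subalgebra spanned by 1 and i.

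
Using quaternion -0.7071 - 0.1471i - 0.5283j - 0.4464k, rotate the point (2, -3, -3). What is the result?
(-1.121, -0.892, -4.466)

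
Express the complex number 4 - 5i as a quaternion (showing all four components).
4 - 5i + 0j + 0k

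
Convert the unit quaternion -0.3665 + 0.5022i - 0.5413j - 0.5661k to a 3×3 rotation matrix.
[[-0.2269, -0.9586, -0.1718], [-0.1287, -0.1453, 0.981], [-0.9654, 0.2447, -0.0904]]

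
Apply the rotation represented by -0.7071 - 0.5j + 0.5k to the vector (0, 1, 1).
(1.414, 0, 0)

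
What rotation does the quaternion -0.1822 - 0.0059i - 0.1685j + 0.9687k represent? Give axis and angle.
axis = (-0.006, -0.1714, 0.9852), θ = 201°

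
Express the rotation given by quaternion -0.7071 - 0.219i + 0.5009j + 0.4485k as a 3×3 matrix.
[[0.0959, 0.4149, -0.9048], [-0.8537, 0.5018, 0.1396], [0.5119, 0.759, 0.4023]]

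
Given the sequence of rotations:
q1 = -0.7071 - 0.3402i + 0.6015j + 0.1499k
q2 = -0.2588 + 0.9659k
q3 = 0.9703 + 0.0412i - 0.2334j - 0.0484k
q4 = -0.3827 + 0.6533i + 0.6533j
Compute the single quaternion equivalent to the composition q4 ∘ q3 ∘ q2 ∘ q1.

q2 · q1 = 0.0382 - 0.4929i - 0.4843j - 0.7218k
q3 · q2 · q1 = -0.0906 - 0.3317i - 0.4252j - 0.8372k
q4 · q3 · q2 · q1 = 0.5292 - 0.4792i + 0.6505j + 0.2593k
0.5292 - 0.4792i + 0.6505j + 0.2593k


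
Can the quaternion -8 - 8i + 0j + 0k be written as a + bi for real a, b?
Yes. The quaternion -8 - 8i has j- and k-coefficients y = z = 0, so it lies in the complex subalgebra spanned by 1 and i.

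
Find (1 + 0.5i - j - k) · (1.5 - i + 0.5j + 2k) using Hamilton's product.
4.5 - 1.75i - j - 0.25k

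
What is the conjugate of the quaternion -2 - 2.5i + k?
-2 + 2.5i - k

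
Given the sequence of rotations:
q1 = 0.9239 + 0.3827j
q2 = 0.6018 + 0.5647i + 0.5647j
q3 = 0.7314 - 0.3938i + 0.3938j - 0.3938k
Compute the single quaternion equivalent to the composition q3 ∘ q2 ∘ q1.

q2 · q1 = 0.3399 + 0.5217i + 0.752j + 0.2161k
q3 · q2 · q1 = 0.243 + 0.629i + 0.5635j - 0.4774k
0.243 + 0.629i + 0.5635j - 0.4774k


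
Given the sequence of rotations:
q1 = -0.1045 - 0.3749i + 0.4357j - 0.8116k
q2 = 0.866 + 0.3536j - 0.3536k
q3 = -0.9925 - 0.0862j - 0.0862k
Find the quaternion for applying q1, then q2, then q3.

q2 · q1 = -0.5315 - 0.4576i + 0.4729j - 0.5333k
q3 · q2 · q1 = 0.5223 + 0.5409i - 0.3841j + 0.5357k
0.5223 + 0.5409i - 0.3841j + 0.5357k


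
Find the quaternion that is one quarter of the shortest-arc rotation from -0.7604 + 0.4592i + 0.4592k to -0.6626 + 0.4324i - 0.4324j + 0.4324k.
-0.7498 + 0.4611i - 0.1116j + 0.4611k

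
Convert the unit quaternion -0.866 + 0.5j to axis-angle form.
axis = (0, 1, 0), θ = 5π/3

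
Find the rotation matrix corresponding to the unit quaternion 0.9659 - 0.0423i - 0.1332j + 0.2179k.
[[0.8696, -0.4097, -0.2758], [0.4322, 0.9015, 0.0237], [0.2389, -0.1398, 0.9609]]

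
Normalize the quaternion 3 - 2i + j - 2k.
0.7071 - 0.4714i + 0.2357j - 0.4714k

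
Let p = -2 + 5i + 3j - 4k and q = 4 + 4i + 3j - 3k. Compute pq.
-49 + 15i + 5j - 7k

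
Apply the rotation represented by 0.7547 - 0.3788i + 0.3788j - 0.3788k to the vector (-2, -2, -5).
(-5.715, -0.559, 0.157)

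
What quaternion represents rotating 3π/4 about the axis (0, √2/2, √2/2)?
0.3827 + 0.6533j + 0.6533k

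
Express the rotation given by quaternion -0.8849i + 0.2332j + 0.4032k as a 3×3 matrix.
[[0.5661, -0.4127, -0.7136], [-0.4127, -0.8912, 0.1881], [-0.7136, 0.1881, -0.6749]]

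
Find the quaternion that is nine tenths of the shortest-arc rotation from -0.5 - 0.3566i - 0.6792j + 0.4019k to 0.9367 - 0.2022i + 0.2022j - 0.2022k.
-0.9241 + 0.146i - 0.2652j + 0.2333k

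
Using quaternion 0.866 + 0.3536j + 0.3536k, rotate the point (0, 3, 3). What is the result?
(0, 3, 3)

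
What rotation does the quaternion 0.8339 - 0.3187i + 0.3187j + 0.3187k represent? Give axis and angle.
axis = (-√3/3, √3/3, √3/3), θ = 67°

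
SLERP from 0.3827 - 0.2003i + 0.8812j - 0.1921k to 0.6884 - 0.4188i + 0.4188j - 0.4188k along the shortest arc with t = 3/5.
0.5949 - 0.3481i + 0.6373j - 0.3446k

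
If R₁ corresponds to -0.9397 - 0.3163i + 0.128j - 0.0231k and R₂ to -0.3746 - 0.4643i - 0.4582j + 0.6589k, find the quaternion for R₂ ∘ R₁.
0.279 + 0.481i + 0.1635j - 0.8149k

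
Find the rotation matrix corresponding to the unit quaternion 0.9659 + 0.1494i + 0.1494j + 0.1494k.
[[0.9107, -0.244, 0.3333], [0.3333, 0.9107, -0.244], [-0.244, 0.3333, 0.9107]]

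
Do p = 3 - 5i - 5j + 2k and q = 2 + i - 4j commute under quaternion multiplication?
No: pq = -9 + i - 20j + 29k ≠ -9 - 15i - 24j - 21k = qp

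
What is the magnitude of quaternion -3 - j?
√10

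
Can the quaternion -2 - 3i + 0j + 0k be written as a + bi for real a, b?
Yes. The quaternion -2 - 3i has j- and k-coefficients y = z = 0, so it lies in the complex subalgebra spanned by 1 and i.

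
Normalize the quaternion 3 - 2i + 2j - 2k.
0.6547 - 0.4364i + 0.4364j - 0.4364k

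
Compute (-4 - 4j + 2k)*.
-4 + 4j - 2k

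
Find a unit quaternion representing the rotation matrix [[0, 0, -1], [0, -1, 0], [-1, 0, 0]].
-0.7071i + 0.7071k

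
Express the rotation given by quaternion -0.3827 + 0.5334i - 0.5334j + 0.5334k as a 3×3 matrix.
[[-0.1381, -0.1608, 0.9773], [-0.9773, -0.1381, -0.1608], [0.1608, -0.9773, -0.1381]]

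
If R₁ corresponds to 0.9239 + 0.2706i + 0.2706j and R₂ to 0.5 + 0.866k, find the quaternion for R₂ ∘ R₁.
0.462 - 0.099i + 0.3696j + 0.8001k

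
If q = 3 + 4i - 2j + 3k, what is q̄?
3 - 4i + 2j - 3k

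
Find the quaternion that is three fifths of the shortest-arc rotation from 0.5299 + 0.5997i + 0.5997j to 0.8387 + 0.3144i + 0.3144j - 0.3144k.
0.7471 + 0.4491i + 0.4491j - 0.1963k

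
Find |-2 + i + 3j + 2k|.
√18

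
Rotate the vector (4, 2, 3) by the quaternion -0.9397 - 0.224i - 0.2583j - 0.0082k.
(5.134, 1.073, 1.222)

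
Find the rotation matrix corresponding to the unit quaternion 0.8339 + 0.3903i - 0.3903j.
[[0.6953, -0.3047, -0.6509], [-0.3047, 0.6953, -0.6509], [0.6509, 0.6509, 0.3907]]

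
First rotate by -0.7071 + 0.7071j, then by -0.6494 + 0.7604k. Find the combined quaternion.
0.4592 - 0.5377i - 0.4592j - 0.5377k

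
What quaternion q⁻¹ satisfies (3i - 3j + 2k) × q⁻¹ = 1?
-0.1364i + 0.1364j - 0.0909k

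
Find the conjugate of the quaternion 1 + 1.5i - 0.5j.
1 - 1.5i + 0.5j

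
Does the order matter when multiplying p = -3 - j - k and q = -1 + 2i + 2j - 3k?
Yes: pq = 2 - i - 7j + 12k ≠ 2 - 11i - 3j + 8k = qp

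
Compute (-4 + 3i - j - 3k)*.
-4 - 3i + j + 3k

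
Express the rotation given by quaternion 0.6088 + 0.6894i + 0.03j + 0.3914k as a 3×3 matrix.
[[0.6918, -0.4352, 0.5762], [0.5179, -0.2569, -0.8159], [0.5031, 0.8629, 0.0477]]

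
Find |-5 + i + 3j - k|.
6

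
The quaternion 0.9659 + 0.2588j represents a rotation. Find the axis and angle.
axis = (0, 1, 0), θ = π/6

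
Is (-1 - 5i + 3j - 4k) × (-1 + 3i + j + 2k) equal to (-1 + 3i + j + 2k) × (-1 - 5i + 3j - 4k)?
No: pq = 21 + 12i - 6j - 12k ≠ 21 - 8i - 2j + 16k = qp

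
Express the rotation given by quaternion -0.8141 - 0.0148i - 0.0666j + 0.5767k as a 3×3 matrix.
[[0.326, 0.941, 0.0914], [-0.937, 0.3344, -0.1009], [-0.1255, -0.0527, 0.9907]]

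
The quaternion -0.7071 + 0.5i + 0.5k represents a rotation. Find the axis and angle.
axis = (√2/2, 0, √2/2), θ = 3π/2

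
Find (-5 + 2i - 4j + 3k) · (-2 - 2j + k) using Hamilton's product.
-1 - 2i + 16j - 15k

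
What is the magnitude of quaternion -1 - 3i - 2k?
√14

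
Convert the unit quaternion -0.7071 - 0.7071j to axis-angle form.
axis = (0, -1, 0), θ = 3π/2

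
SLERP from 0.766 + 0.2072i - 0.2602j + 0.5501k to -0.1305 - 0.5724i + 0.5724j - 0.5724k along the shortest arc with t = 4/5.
0.2799 + 0.5238i - 0.5356j + 0.6003k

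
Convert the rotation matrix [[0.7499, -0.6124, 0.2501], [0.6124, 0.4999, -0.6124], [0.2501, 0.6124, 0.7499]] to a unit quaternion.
0.866 + 0.3536i + 0.3536k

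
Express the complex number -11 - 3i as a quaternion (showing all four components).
-11 - 3i + 0j + 0k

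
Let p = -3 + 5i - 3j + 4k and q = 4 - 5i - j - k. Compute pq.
14 + 42i - 24j - k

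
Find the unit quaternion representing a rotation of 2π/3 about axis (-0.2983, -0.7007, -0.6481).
0.5 - 0.2583i - 0.6068j - 0.5613k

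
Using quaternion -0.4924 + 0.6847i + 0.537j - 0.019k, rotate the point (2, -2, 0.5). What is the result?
(-0.866, 1.712, 2.138)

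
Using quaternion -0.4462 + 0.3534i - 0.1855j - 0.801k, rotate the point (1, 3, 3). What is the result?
(-4.092, 0.822, 1.258)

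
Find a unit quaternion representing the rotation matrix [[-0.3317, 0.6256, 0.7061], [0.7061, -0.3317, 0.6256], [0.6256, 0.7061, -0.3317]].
0.0349 + 0.577i + 0.577j + 0.577k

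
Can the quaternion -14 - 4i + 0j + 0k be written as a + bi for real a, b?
Yes. The quaternion -14 - 4i has j- and k-coefficients y = z = 0, so it lies in the complex subalgebra spanned by 1 and i.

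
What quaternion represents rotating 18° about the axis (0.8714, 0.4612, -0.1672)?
0.9877 + 0.1363i + 0.0721j - 0.0262k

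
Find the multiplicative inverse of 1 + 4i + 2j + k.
0.0455 - 0.1818i - 0.0909j - 0.0455k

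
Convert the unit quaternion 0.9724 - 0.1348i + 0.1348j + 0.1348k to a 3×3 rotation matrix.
[[0.9273, -0.2985, 0.2258], [0.2258, 0.9273, 0.2985], [-0.2985, -0.2258, 0.9273]]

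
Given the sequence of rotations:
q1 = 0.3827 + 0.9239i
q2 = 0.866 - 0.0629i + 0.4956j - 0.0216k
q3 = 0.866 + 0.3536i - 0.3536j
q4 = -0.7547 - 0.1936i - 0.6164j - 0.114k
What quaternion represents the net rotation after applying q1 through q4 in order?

q2 · q1 = 0.3895 + 0.776i + 0.1697j - 0.4662k
q3 · q2 · q1 = 0.1229 + 0.9746i + 0.1741j - 0.0693k
q4 · q3 · q2 · q1 = 0.1953 - 0.6968i - 0.3317j + 0.6053k
0.1953 - 0.6968i - 0.3317j + 0.6053k


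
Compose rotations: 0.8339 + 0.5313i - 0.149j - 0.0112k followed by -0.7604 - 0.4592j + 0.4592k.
-0.6974 - 0.3304i - 0.0257j + 0.6354k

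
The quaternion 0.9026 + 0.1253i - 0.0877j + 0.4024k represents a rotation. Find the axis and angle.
axis = (0.2911, -0.2037, 0.9348), θ = 51°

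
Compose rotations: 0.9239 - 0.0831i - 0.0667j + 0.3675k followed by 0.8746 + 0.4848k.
0.6299 - 0.0403i - 0.0986j + 0.7693k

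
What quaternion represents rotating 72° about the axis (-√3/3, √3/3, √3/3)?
0.809 - 0.3394i + 0.3394j + 0.3394k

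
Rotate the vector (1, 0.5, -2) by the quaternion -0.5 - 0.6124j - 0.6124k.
(-2.031, -0.763, -0.737)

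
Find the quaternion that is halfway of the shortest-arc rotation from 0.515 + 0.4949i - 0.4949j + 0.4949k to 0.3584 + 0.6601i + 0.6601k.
0.4555 + 0.6024i - 0.2581j + 0.6024k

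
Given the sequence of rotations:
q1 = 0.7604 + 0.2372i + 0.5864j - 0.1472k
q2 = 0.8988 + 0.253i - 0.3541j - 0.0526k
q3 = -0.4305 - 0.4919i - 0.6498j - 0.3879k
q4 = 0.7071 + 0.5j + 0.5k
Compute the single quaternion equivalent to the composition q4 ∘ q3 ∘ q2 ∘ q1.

q2 · q1 = 0.8233 + 0.4885i + 0.2826j + 0.0601k
q3 · q2 · q1 = 0.0928 - 0.5447i - 0.8166j - 0.1668k
q4 · q3 · q2 · q1 = 0.5573 - 0.0603i - 0.8034j + 0.2008k
0.5573 - 0.0603i - 0.8034j + 0.2008k


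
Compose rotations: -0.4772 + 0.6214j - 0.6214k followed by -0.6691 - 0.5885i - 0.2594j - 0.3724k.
0.2491 + 0.6734i - 0.6577j + 0.2278k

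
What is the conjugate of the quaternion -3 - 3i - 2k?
-3 + 3i + 2k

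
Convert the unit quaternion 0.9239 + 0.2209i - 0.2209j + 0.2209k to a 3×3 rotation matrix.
[[0.8048, -0.5058, -0.3106], [0.3106, 0.8048, -0.5058], [0.5058, 0.3106, 0.8048]]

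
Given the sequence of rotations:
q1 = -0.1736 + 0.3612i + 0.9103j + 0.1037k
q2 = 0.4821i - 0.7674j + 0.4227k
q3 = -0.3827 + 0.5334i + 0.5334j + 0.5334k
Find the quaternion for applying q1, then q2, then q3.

q2 · q1 = 0.4806 - 0.5481i + 0.2359j + 0.6427k
q3 · q2 · q1 = -0.3602 + 0.6831i - 0.4691j + 0.4286k
-0.3602 + 0.6831i - 0.4691j + 0.4286k


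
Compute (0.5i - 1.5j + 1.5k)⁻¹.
-0.1053i + 0.3158j - 0.3158k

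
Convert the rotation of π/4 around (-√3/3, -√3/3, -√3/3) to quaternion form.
0.9239 - 0.2209i - 0.2209j - 0.2209k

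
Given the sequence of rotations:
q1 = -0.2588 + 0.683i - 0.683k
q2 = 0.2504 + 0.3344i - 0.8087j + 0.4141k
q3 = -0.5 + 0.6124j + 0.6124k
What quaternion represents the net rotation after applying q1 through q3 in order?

q2 · q1 = -0.0104 + 0.6368i + 0.7205j + 0.2741k
q3 · q2 · q1 = -0.6039 - 0.5918i + 0.0234j - 0.5334k
-0.6039 - 0.5918i + 0.0234j - 0.5334k


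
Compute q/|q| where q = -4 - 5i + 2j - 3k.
-0.5443 - 0.6804i + 0.2722j - 0.4082k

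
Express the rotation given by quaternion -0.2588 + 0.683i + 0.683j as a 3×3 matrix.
[[0.067, 0.933, -0.3535], [0.933, 0.067, 0.3535], [0.3535, -0.3535, -0.866]]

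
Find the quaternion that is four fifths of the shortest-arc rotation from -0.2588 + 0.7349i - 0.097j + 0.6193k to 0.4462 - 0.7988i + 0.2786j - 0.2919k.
-0.4142 + 0.7975i - 0.2453j + 0.3637k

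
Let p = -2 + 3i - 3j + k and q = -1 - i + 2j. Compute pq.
11 - 3i - 2j + 2k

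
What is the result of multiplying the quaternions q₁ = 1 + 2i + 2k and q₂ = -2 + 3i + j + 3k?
-14 - 3i + j + k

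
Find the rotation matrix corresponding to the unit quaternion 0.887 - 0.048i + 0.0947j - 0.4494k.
[[0.5781, 0.7881, 0.2111], [-0.8063, 0.5915, 0], [-0.1249, -0.1703, 0.9775]]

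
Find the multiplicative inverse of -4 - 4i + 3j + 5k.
-0.0606 + 0.0606i - 0.0455j - 0.0758k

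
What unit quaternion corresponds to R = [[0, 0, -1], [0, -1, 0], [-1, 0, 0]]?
-0.7071i + 0.7071k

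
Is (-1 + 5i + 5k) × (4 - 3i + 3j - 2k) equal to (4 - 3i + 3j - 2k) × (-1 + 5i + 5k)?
No: pq = 21 + 8i - 8j + 37k ≠ 21 + 38i + 2j + 7k = qp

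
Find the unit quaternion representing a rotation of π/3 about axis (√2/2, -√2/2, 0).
0.866 + 0.3536i - 0.3536j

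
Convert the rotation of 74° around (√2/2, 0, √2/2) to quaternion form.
0.7986 + 0.4255i + 0.4255k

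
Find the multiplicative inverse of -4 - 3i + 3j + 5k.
-0.0678 + 0.0508i - 0.0508j - 0.0847k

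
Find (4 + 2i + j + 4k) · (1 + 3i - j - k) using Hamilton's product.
3 + 17i + 11j - 5k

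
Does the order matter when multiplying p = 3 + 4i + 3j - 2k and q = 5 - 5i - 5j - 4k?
Yes: pq = 42 - 17i + 26j - 27k ≠ 42 + 27i - 26j - 17k = qp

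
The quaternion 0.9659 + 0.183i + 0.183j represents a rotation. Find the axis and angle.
axis = (√2/2, √2/2, 0), θ = π/6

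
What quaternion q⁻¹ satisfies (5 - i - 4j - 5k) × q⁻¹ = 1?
0.0746 + 0.0149i + 0.0597j + 0.0746k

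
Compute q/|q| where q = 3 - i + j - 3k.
0.6708 - 0.2236i + 0.2236j - 0.6708k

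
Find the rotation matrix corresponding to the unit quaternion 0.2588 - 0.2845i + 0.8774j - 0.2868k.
[[-0.7042, -0.3508, 0.6173], [-0.6477, 0.6736, -0.356], [-0.291, -0.6505, -0.7015]]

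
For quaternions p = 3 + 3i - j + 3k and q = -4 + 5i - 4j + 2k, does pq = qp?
No: pq = -37 + 13i + j - 13k ≠ -37 - 7i - 17j + k = qp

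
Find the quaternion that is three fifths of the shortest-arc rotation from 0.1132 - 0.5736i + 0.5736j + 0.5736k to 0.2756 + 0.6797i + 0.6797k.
0.2854 + 0.2111i + 0.3315j + 0.8741k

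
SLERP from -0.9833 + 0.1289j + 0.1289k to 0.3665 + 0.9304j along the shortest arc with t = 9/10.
-0.4854 - 0.8741j + 0.0176k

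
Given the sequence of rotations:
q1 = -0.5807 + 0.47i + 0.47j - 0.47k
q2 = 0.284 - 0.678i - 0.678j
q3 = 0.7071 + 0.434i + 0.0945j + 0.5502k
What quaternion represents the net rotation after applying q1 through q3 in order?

q2 · q1 = 0.4724 + 0.8459i + 0.2085j - 0.1335k
q3 · q2 · q1 = 0.0207 + 0.6758i + 0.7154j + 0.1761k
0.0207 + 0.6758i + 0.7154j + 0.1761k


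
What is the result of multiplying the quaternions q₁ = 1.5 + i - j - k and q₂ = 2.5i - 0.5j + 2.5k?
-0.5 + 0.75i - 5.75j + 5.75k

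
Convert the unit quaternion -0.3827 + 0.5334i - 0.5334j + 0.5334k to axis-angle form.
axis = (√3/3, -√3/3, √3/3), θ = 5π/4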